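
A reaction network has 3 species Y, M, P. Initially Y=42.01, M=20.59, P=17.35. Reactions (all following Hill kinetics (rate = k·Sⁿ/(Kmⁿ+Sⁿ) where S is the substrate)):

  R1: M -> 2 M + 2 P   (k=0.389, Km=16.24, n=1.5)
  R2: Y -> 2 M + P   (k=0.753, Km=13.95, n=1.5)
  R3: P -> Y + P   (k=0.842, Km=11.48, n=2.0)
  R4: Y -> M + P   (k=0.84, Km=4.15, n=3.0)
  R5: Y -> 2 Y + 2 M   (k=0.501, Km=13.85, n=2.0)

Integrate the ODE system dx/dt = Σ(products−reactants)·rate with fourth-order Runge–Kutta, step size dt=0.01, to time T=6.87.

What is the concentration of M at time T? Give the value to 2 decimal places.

M at T = 43.07

RK4 with dt=0.01: 687 steps to T=6.87. Trajectory (selected grid times):
t=0.00: Y=42.01 M=20.59 P=17.35
t=0.76: Y=41.69 M=23.05 P=18.83
t=1.53: Y=41.39 M=25.56 P=20.35
t=2.29: Y=41.11 M=28.04 P=21.86
t=3.05: Y=40.84 M=30.52 P=23.40
t=3.82: Y=40.59 M=33.05 P=24.97
t=4.58: Y=40.35 M=35.54 P=26.52
t=5.34: Y=40.12 M=38.04 P=28.10
t=6.11: Y=39.90 M=40.57 P=29.70
t=6.87: Y=39.69 M=43.07 P=31.28
Read off M at T=6.87: 43.07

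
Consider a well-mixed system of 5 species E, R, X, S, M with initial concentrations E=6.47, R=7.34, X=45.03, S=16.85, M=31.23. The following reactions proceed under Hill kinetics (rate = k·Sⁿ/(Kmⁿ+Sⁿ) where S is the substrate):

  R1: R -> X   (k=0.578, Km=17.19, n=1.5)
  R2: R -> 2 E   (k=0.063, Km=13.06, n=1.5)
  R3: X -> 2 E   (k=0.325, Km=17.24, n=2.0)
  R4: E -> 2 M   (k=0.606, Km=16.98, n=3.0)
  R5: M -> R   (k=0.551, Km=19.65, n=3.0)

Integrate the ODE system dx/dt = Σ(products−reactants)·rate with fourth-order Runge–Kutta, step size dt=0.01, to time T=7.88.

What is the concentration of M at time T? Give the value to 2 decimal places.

M at T = 28.99

RK4 with dt=0.01: 788 steps to T=7.88. Trajectory (selected grid times):
t=0.00: E=6.47 R=7.34 X=45.03 S=16.85 M=31.23
t=0.88: E=6.97 R=7.60 X=44.89 S=16.85 M=30.91
t=1.75: E=7.46 R=7.84 X=44.76 S=16.85 M=30.60
t=2.63: E=7.95 R=8.09 X=44.64 S=16.85 M=30.31
t=3.50: E=8.42 R=8.32 X=44.52 S=16.85 M=30.04
t=4.38: E=8.90 R=8.55 X=44.40 S=16.85 M=29.79
t=5.25: E=9.35 R=8.77 X=44.28 S=16.85 M=29.56
t=6.13: E=9.81 R=8.98 X=44.17 S=16.85 M=29.35
t=7.00: E=10.25 R=9.19 X=44.07 S=16.85 M=29.16
t=7.88: E=10.69 R=9.40 X=43.96 S=16.85 M=28.99
Read off M at T=7.88: 28.99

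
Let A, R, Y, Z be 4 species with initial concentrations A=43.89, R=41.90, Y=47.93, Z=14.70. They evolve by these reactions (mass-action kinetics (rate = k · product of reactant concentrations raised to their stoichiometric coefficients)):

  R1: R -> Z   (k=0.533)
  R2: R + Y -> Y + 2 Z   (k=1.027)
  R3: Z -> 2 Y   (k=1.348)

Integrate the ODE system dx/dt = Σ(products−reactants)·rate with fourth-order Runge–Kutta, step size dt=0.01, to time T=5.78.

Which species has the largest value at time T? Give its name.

RK4 with dt=0.01: 578 steps to T=5.78. Trajectory (selected grid times):
t=0.00: A=43.89 R=41.90 Y=47.93 Z=14.70
t=0.64: A=43.89 R=0.00 Y=159.44 Z=42.32
t=1.28: A=43.89 R=0.00 Y=208.36 Z=17.86
t=1.93: A=43.89 R=0.00 Y=229.21 Z=7.44
t=2.57: A=43.89 R=0.00 Y=237.80 Z=3.14
t=3.21: A=43.89 R=0.00 Y=241.43 Z=1.32
t=3.85: A=43.89 R=0.00 Y=242.96 Z=0.56
t=4.50: A=43.89 R=0.00 Y=243.61 Z=0.23
t=5.14: A=43.89 R=0.00 Y=243.88 Z=0.10
t=5.78: A=43.89 R=0.00 Y=243.99 Z=0.04
At T=5.78: A=43.89 R=0.00 Y=243.99 Z=0.04; the largest is Y.

Dominant species at T: Y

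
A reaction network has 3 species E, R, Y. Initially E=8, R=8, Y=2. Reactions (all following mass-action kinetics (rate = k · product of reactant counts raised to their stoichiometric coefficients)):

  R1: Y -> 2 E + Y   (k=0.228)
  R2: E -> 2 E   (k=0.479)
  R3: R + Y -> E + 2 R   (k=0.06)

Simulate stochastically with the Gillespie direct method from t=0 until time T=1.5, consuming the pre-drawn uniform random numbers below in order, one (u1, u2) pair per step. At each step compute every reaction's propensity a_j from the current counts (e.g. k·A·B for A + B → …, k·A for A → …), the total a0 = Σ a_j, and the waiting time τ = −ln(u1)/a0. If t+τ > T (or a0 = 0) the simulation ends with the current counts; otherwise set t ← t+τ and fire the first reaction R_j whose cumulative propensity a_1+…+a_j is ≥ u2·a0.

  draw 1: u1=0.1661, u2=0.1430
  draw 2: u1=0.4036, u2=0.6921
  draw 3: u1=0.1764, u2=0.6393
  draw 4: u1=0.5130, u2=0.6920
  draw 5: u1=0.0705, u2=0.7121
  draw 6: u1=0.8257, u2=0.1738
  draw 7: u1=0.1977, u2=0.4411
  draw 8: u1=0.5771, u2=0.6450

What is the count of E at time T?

t=0.000: E=8 R=8 Y=2
Draw 1: a1=0.456, a2=3.832, a3=0.960, a0=5.248; τ=−ln(0.1661)/5.248=0.342 → t=0.342; u2·a0=0.1430·5.248=0.750; a1=0.456 < 0.750 ≤ a1+a2=4.288 → R2 fires; E=9 R=8 Y=2
Draw 2: a1=0.456, a2=4.311, a3=0.960, a0=5.727; τ=−ln(0.4036)/5.727=0.158 → t=0.500; u2·a0=0.6921·5.727=3.964; a1=0.456 < 3.964 ≤ a1+a2=4.767 → R2 fires; E=10 R=8 Y=2
Draw 3: a1=0.456, a2=4.790, a3=0.960, a0=6.206; τ=−ln(0.1764)/6.206=0.280 → t=0.780; u2·a0=0.6393·6.206=3.967; a1=0.456 < 3.967 ≤ a1+a2=5.246 → R2 fires; E=11 R=8 Y=2
Draw 4: a1=0.456, a2=5.269, a3=0.960, a0=6.685; τ=−ln(0.5130)/6.685=0.100 → t=0.880; u2·a0=0.6920·6.685=4.626; a1=0.456 < 4.626 ≤ a1+a2=5.725 → R2 fires; E=12 R=8 Y=2
Draw 5: a1=0.456, a2=5.748, a3=0.960, a0=7.164; τ=−ln(0.0705)/7.164=0.370 → t=1.250; u2·a0=0.7121·7.164=5.101; a1=0.456 < 5.101 ≤ a1+a2=6.204 → R2 fires; E=13 R=8 Y=2
Draw 6: a1=0.456, a2=6.227, a3=0.960, a0=7.643; τ=−ln(0.8257)/7.643=0.025 → t=1.275; u2·a0=0.1738·7.643=1.328; a1=0.456 < 1.328 ≤ a1+a2=6.683 → R2 fires; E=14 R=8 Y=2
Draw 7: a1=0.456, a2=6.706, a3=0.960, a0=8.122; τ=−ln(0.1977)/8.122=0.200 → t=1.475; u2·a0=0.4411·8.122=3.583; a1=0.456 < 3.583 ≤ a1+a2=7.162 → R2 fires; E=15 R=8 Y=2
Draw 8: a1=0.456, a2=7.185, a3=0.960, a0=8.601; τ=−ln(0.5771)/8.601=0.064 → t=1.539 > T=1.5: stop.
Read off E at T=1.5: 15

E at T = 15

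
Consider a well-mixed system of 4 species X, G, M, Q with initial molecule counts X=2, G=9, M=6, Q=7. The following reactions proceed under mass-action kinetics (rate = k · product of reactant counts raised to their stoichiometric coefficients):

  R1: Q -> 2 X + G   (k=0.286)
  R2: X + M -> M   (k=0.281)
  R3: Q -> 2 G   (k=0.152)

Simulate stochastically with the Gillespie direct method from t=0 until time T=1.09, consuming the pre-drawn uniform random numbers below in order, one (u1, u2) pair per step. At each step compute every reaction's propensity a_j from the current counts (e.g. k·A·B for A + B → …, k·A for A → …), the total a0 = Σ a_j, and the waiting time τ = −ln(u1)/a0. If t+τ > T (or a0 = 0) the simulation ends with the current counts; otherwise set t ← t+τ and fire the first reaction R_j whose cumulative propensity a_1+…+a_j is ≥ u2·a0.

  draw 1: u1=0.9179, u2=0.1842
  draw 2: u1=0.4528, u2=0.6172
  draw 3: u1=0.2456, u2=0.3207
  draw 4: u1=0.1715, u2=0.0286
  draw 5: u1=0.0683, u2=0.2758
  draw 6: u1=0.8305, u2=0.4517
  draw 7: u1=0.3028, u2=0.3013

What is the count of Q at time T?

t=0.000: X=2 G=9 M=6 Q=7
Draw 1: a1=2.002, a2=3.372, a3=1.064, a0=6.438; τ=−ln(0.9179)/6.438=0.013 → t=0.013; u2·a0=0.1842·6.438=1.186 ≤ a1=2.002 → R1 fires; X=4 G=10 M=6 Q=6
Draw 2: a1=1.716, a2=6.744, a3=0.912, a0=9.372; τ=−ln(0.4528)/9.372=0.085 → t=0.098; u2·a0=0.6172·9.372=5.784; a1=1.716 < 5.784 ≤ a1+a2=8.460 → R2 fires; X=3 G=10 M=6 Q=6
Draw 3: a1=1.716, a2=5.058, a3=0.912, a0=7.686; τ=−ln(0.2456)/7.686=0.183 → t=0.281; u2·a0=0.3207·7.686=2.465; a1=1.716 < 2.465 ≤ a1+a2=6.774 → R2 fires; X=2 G=10 M=6 Q=6
Draw 4: a1=1.716, a2=3.372, a3=0.912, a0=6.000; τ=−ln(0.1715)/6.000=0.294 → t=0.574; u2·a0=0.0286·6.000=0.172 ≤ a1=1.716 → R1 fires; X=4 G=11 M=6 Q=5
Draw 5: a1=1.430, a2=6.744, a3=0.760, a0=8.934; τ=−ln(0.0683)/8.934=0.300 → t=0.875; u2·a0=0.2758·8.934=2.464; a1=1.430 < 2.464 ≤ a1+a2=8.174 → R2 fires; X=3 G=11 M=6 Q=5
Draw 6: a1=1.430, a2=5.058, a3=0.760, a0=7.248; τ=−ln(0.8305)/7.248=0.026 → t=0.900; u2·a0=0.4517·7.248=3.274; a1=1.430 < 3.274 ≤ a1+a2=6.488 → R2 fires; X=2 G=11 M=6 Q=5
Draw 7: a1=1.430, a2=3.372, a3=0.760, a0=5.562; τ=−ln(0.3028)/5.562=0.215 → t=1.115 > T=1.09: stop.
Read off Q at T=1.09: 5

Q at T = 5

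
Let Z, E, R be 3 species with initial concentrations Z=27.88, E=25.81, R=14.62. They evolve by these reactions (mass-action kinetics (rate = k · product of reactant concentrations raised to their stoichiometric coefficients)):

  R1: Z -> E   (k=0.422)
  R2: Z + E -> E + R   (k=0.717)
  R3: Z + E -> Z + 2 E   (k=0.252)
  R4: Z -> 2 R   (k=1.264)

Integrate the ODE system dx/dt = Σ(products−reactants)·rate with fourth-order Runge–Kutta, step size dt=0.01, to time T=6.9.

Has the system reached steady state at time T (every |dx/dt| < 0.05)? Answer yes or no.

Steady state at T: yes

RK4 with dt=0.01: 690 steps to T=6.9. Trajectory (selected grid times):
t=0.00: Z=27.88 E=25.81 R=14.62
t=0.77: Z=0.00 E=35.41 R=43.50
t=1.53: Z=0.00 E=35.41 R=43.50
t=2.30: Z=0.00 E=35.41 R=43.50
t=3.07: Z=0.00 E=35.41 R=43.50
t=3.83: Z=0.00 E=35.41 R=43.50
t=4.60: Z=0.00 E=35.41 R=43.50
t=5.37: Z=0.00 E=35.41 R=43.50
t=6.13: Z=0.00 E=35.41 R=43.50
t=6.90: Z=0.00 E=35.41 R=43.50
Rates at T: R1=0.0000, R2=0.0000, R3=0.0000, R4=0.0000
dx/dt at T (Σ net stoichiometry × rate): Z=-0.0000, E=+0.0000, R=+0.0000
Largest |dx/dt| is |+0.0000| (R) < 0.05 → steady.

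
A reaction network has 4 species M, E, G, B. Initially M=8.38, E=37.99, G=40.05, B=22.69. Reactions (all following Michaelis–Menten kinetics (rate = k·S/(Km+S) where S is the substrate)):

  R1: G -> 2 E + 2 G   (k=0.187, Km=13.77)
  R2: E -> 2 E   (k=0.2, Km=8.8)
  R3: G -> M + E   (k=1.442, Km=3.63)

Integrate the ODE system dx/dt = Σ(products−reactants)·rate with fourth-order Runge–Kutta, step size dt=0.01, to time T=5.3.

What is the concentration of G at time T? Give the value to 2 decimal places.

G at T = 33.81

RK4 with dt=0.01: 530 steps to T=5.3. Trajectory (selected grid times):
t=0.00: M=8.38 E=37.99 G=40.05 B=22.69
t=0.59: M=9.16 E=39.03 G=39.35 B=22.69
t=1.18: M=9.94 E=40.07 G=38.66 B=22.69
t=1.77: M=10.71 E=41.10 G=37.96 B=22.69
t=2.36: M=11.49 E=42.14 G=37.26 B=22.69
t=2.94: M=12.25 E=43.15 G=36.58 B=22.69
t=3.53: M=13.03 E=44.19 G=35.89 B=22.69
t=4.12: M=13.80 E=45.22 G=35.20 B=22.69
t=4.71: M=14.57 E=46.24 G=34.50 B=22.69
t=5.30: M=15.34 E=47.27 G=33.81 B=22.69
Read off G at T=5.3: 33.81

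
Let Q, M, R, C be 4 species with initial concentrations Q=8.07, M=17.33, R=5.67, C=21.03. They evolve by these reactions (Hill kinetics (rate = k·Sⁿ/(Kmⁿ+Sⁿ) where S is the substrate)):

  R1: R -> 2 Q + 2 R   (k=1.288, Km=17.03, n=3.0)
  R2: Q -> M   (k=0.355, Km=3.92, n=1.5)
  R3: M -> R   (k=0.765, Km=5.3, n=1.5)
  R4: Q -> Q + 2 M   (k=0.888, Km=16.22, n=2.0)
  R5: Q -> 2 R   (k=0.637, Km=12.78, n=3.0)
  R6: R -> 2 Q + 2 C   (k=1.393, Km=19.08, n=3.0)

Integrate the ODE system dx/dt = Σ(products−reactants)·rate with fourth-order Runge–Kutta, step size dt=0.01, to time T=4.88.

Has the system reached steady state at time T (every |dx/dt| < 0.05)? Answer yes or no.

RK4 with dt=0.01: 488 steps to T=4.88. Trajectory (selected grid times):
t=0.00: Q=8.07 M=17.33 R=5.67 C=21.03
t=0.54: Q=7.96 M=17.31 R=6.17 C=21.07
t=1.08: Q=7.88 M=17.28 R=6.66 C=21.13
t=1.63: Q=7.82 M=17.25 R=7.16 C=21.20
t=2.17: Q=7.81 M=17.22 R=7.65 C=21.28
t=2.71: Q=7.83 M=17.19 R=8.15 C=21.38
t=3.25: Q=7.89 M=17.16 R=8.64 C=21.50
t=3.80: Q=7.99 M=17.14 R=9.16 C=21.64
t=4.34: Q=8.14 M=17.12 R=9.67 C=21.80
t=4.88: Q=8.34 M=17.11 R=10.19 C=21.99
Rates at T: R1=0.2270, R2=0.2685, R3=0.6525, R4=0.1858, R5=0.1386, R6=0.1840
dx/dt at T (Σ net stoichiometry × rate): Q=+0.4148, M=-0.0124, R=+0.9728, C=+0.3679
Largest |dx/dt| is |+0.9728| (R) ≥ 0.05 → not steady.

Steady state at T: no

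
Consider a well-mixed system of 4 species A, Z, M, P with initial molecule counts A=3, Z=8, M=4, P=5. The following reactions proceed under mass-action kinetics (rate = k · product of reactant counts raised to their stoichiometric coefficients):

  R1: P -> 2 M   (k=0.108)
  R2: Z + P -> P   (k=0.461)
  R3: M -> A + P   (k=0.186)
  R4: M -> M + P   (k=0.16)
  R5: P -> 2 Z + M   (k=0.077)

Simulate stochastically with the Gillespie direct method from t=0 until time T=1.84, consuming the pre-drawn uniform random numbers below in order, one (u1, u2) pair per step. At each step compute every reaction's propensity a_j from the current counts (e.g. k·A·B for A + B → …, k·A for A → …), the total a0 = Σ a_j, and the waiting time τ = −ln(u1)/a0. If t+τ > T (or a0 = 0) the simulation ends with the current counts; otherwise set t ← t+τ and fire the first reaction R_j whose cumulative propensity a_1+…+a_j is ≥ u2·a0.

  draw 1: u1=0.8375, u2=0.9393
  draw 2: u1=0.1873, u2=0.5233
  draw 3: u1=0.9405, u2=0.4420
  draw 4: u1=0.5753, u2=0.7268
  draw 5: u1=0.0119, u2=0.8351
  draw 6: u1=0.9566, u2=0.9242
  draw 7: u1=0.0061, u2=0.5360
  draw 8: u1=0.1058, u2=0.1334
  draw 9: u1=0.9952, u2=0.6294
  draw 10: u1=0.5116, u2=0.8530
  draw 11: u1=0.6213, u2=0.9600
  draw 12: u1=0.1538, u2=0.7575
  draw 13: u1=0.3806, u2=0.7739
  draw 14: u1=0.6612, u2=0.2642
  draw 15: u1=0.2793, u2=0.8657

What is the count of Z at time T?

t=0.000: A=3 Z=8 M=4 P=5
Draw 1: a1=0.540, a2=18.440, a3=0.744, a4=0.640, a5=0.385, a0=20.749; τ=−ln(0.8375)/20.749=0.009 → t=0.009; u2·a0=0.9393·20.749=19.490; a1+a2=18.980 < 19.490 ≤ a1+…+a3=19.724 → R3 fires; A=4 Z=8 M=3 P=6
Draw 2: a1=0.648, a2=22.128, a3=0.558, a4=0.480, a5=0.462, a0=24.276; τ=−ln(0.1873)/24.276=0.069 → t=0.078; u2·a0=0.5233·24.276=12.704; a1=0.648 < 12.704 ≤ a1+a2=22.776 → R2 fires; A=4 Z=7 M=3 P=6
Draw 3: a1=0.648, a2=19.362, a3=0.558, a4=0.480, a5=0.462, a0=21.510; τ=−ln(0.9405)/21.510=0.003 → t=0.080; u2·a0=0.4420·21.510=9.507; a1=0.648 < 9.507 ≤ a1+a2=20.010 → R2 fires; A=4 Z=6 M=3 P=6
Draw 4: a1=0.648, a2=16.596, a3=0.558, a4=0.480, a5=0.462, a0=18.744; τ=−ln(0.5753)/18.744=0.029 → t=0.110; u2·a0=0.7268·18.744=13.623; a1=0.648 < 13.623 ≤ a1+a2=17.244 → R2 fires; A=4 Z=5 M=3 P=6
Draw 5: a1=0.648, a2=13.830, a3=0.558, a4=0.480, a5=0.462, a0=15.978; τ=−ln(0.0119)/15.978=0.277 → t=0.387; u2·a0=0.8351·15.978=13.343; a1=0.648 < 13.343 ≤ a1+a2=14.478 → R2 fires; A=4 Z=4 M=3 P=6
Draw 6: a1=0.648, a2=11.064, a3=0.558, a4=0.480, a5=0.462, a0=13.212; τ=−ln(0.9566)/13.212=0.003 → t=0.391; u2·a0=0.9242·13.212=12.211; a1+a2=11.712 < 12.211 ≤ a1+…+a3=12.270 → R3 fires; A=5 Z=4 M=2 P=7
Draw 7: a1=0.756, a2=12.908, a3=0.372, a4=0.320, a5=0.539, a0=14.895; τ=−ln(0.0061)/14.895=0.342 → t=0.733; u2·a0=0.5360·14.895=7.984; a1=0.756 < 7.984 ≤ a1+a2=13.664 → R2 fires; A=5 Z=3 M=2 P=7
Draw 8: a1=0.756, a2=9.681, a3=0.372, a4=0.320, a5=0.539, a0=11.668; τ=−ln(0.1058)/11.668=0.193 → t=0.925; u2·a0=0.1334·11.668=1.557; a1=0.756 < 1.557 ≤ a1+a2=10.437 → R2 fires; A=5 Z=2 M=2 P=7
Draw 9: a1=0.756, a2=6.454, a3=0.372, a4=0.320, a5=0.539, a0=8.441; τ=−ln(0.9952)/8.441=0.001 → t=0.926; u2·a0=0.6294·8.441=5.313; a1=0.756 < 5.313 ≤ a1+a2=7.210 → R2 fires; A=5 Z=1 M=2 P=7
Draw 10: a1=0.756, a2=3.227, a3=0.372, a4=0.320, a5=0.539, a0=5.214; τ=−ln(0.5116)/5.214=0.129 → t=1.055; u2·a0=0.8530·5.214=4.448; a1+…+a3=4.355 < 4.448 ≤ a1+…+a4=4.675 → R4 fires; A=5 Z=1 M=2 P=8
Draw 11: a1=0.864, a2=3.688, a3=0.372, a4=0.320, a5=0.616, a0=5.860; τ=−ln(0.6213)/5.860=0.081 → t=1.136; u2·a0=0.9600·5.860=5.626; a1+…+a4=5.244 < 5.626 ≤ a1+…+a5=5.860 → R5 fires; A=5 Z=3 M=3 P=7
Draw 12: a1=0.756, a2=9.681, a3=0.558, a4=0.480, a5=0.539, a0=12.014; τ=−ln(0.1538)/12.014=0.156 → t=1.292; u2·a0=0.7575·12.014=9.101; a1=0.756 < 9.101 ≤ a1+a2=10.437 → R2 fires; A=5 Z=2 M=3 P=7
Draw 13: a1=0.756, a2=6.454, a3=0.558, a4=0.480, a5=0.539, a0=8.787; τ=−ln(0.3806)/8.787=0.110 → t=1.402; u2·a0=0.7739·8.787=6.800; a1=0.756 < 6.800 ≤ a1+a2=7.210 → R2 fires; A=5 Z=1 M=3 P=7
Draw 14: a1=0.756, a2=3.227, a3=0.558, a4=0.480, a5=0.539, a0=5.560; τ=−ln(0.6612)/5.560=0.074 → t=1.476; u2·a0=0.2642·5.560=1.469; a1=0.756 < 1.469 ≤ a1+a2=3.983 → R2 fires; A=5 Z=0 M=3 P=7
Draw 15: a1=0.756, a2=0.000, a3=0.558, a4=0.480, a5=0.539, a0=2.333; τ=−ln(0.2793)/2.333=0.547 → t=2.023 > T=1.84: stop.
Read off Z at T=1.84: 0

Z at T = 0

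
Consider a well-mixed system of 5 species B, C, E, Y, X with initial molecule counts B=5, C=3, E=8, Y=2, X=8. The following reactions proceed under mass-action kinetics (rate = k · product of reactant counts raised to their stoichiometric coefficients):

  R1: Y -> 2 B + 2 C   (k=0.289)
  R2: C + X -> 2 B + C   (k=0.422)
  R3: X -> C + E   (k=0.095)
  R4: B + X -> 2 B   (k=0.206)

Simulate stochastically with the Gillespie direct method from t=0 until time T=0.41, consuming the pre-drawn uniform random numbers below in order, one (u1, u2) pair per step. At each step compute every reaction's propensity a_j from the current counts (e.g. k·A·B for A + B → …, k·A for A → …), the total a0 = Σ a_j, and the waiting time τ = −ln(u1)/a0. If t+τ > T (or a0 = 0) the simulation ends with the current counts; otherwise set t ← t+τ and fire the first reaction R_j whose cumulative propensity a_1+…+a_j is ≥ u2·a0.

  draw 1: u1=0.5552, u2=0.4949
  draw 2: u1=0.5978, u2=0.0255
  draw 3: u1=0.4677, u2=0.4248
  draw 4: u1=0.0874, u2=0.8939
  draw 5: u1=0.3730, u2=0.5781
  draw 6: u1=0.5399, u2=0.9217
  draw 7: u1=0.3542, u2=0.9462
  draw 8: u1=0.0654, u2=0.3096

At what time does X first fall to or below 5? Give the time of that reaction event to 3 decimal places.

t=0.000: B=5 C=3 E=8 Y=2 X=8
Draw 1: a1=0.578, a2=10.128, a3=0.760, a4=8.240, a0=19.706; τ=−ln(0.5552)/19.706=0.030 → t=0.030; u2·a0=0.4949·19.706=9.752; a1=0.578 < 9.752 ≤ a1+a2=10.706 → R2 fires; B=7 C=3 E=8 Y=2 X=7
Draw 2: a1=0.578, a2=8.862, a3=0.665, a4=10.094, a0=20.199; τ=−ln(0.5978)/20.199=0.025 → t=0.055; u2·a0=0.0255·20.199=0.515 ≤ a1=0.578 → R1 fires; B=9 C=5 E=8 Y=1 X=7
Draw 3: a1=0.289, a2=14.770, a3=0.665, a4=12.978, a0=28.702; τ=−ln(0.4677)/28.702=0.026 → t=0.082; u2·a0=0.4248·28.702=12.193; a1=0.289 < 12.193 ≤ a1+a2=15.059 → R2 fires; B=11 C=5 E=8 Y=1 X=6
Draw 4: a1=0.289, a2=12.660, a3=0.570, a4=13.596, a0=27.115; τ=−ln(0.0874)/27.115=0.090 → t=0.172; u2·a0=0.8939·27.115=24.238; a1+…+a3=13.519 < 24.238 ≤ a1+…+a4=27.115 → R4 fires; B=12 C=5 E=8 Y=1 X=5
Draw 5: a1=0.289, a2=10.550, a3=0.475, a4=12.360, a0=23.674; τ=−ln(0.3730)/23.674=0.042 → t=0.213; u2·a0=0.5781·23.674=13.686; a1+…+a3=11.314 < 13.686 ≤ a1+…+a4=23.674 → R4 fires; B=13 C=5 E=8 Y=1 X=4
Draw 6: a1=0.289, a2=8.440, a3=0.380, a4=10.712, a0=19.821; τ=−ln(0.5399)/19.821=0.031 → t=0.244; u2·a0=0.9217·19.821=18.269; a1+…+a3=9.109 < 18.269 ≤ a1+…+a4=19.821 → R4 fires; B=14 C=5 E=8 Y=1 X=3
Draw 7: a1=0.289, a2=6.330, a3=0.285, a4=8.652, a0=15.556; τ=−ln(0.3542)/15.556=0.067 → t=0.311; u2·a0=0.9462·15.556=14.719; a1+…+a3=6.904 < 14.719 ≤ a1+…+a4=15.556 → R4 fires; B=15 C=5 E=8 Y=1 X=2
Draw 8: a1=0.289, a2=4.220, a3=0.190, a4=6.180, a0=10.879; τ=−ln(0.0654)/10.879=0.251 → t=0.562 > T=0.41: stop.
X first becomes ≤ 5 when it reaches 5 at the event at t=0.172.

Threshold first reached at t = 0.172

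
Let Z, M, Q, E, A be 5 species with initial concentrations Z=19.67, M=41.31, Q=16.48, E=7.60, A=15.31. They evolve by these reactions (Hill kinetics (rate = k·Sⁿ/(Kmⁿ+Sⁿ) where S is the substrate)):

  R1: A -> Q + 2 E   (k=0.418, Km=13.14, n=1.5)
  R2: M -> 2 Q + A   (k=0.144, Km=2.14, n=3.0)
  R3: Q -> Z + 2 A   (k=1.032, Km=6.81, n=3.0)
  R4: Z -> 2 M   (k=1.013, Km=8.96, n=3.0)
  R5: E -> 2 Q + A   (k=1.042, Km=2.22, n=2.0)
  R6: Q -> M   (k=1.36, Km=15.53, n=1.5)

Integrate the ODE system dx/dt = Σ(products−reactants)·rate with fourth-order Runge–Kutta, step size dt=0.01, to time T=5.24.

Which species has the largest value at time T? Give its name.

RK4 with dt=0.01: 524 steps to T=5.24. Trajectory (selected grid times):
t=0.00: Z=19.67 M=41.31 Q=16.48 E=7.60 A=15.31
t=0.58: Z=19.69 M=42.72 Q=16.92 E=7.32 A=16.93
t=1.16: Z=19.72 M=44.13 Q=17.35 E=7.07 A=18.54
t=1.75: Z=19.75 M=45.58 Q=17.78 E=6.83 A=20.18
t=2.33: Z=19.78 M=47.01 Q=18.20 E=6.61 A=21.78
t=2.91: Z=19.81 M=48.44 Q=18.60 E=6.40 A=23.38
t=3.49: Z=19.84 M=49.88 Q=18.99 E=6.21 A=24.97
t=4.08: Z=19.88 M=51.36 Q=19.38 E=6.03 A=26.58
t=4.66: Z=19.92 M=52.81 Q=19.76 E=5.86 A=28.16
t=5.24: Z=19.95 M=54.28 Q=20.12 E=5.71 A=29.74
At T=5.24: Z=19.95 M=54.28 Q=20.12 E=5.71 A=29.74; the largest is M.

Dominant species at T: M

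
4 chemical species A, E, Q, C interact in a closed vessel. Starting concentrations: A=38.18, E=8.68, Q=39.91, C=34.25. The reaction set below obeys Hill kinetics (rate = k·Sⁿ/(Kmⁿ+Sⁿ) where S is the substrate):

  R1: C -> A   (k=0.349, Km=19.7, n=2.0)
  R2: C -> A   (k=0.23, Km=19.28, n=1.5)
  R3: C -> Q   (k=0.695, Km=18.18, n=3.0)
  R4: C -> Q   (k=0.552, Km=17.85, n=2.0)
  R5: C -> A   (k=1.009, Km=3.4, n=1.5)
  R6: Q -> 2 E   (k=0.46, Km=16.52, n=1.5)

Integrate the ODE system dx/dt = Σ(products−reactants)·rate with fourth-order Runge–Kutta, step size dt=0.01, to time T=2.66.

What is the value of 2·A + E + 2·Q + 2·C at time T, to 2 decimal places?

Check how each reaction changes W = 2·A + E + 2·Q + 2·C (weight of products minus weight of reactants):
R1: C -> A: (2·1) − (2·1) = 2 − 2 = 0
R2: C -> A: (2·1) − (2·1) = 2 − 2 = 0
R3: C -> Q: (2·1) − (2·1) = 2 − 2 = 0
R4: C -> Q: (2·1) − (2·1) = 2 − 2 = 0
R5: C -> A: (2·1) − (2·1) = 2 − 2 = 0
R6: Q -> 2 E: (1·2) − (2·1) = 2 − 2 = 0
Every reaction leaves W unchanged, so W is conserved and no simulation is needed: W(T) = W(0) = 2·38.18 + 8.68 + 2·39.91 + 2·34.25 = 233.36

Value at T = 233.36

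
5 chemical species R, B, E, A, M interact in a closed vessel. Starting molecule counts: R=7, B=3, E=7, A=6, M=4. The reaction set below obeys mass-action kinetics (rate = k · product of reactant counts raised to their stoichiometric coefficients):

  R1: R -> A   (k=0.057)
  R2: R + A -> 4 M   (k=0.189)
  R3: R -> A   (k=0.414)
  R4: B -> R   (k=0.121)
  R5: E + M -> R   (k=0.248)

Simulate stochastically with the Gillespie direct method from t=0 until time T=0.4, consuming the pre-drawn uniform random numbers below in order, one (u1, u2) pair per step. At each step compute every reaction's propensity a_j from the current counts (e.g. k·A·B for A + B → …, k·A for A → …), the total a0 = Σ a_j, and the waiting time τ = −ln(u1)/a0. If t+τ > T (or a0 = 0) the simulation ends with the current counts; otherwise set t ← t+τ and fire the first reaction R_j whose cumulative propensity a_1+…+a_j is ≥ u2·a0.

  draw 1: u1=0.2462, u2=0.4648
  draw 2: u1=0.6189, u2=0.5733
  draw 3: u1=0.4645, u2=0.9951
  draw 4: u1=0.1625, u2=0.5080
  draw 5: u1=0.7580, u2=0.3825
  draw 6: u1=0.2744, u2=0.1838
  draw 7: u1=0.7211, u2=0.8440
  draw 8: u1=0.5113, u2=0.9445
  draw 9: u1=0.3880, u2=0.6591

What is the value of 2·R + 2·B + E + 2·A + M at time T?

Value at T = 43

Check how each reaction changes W = 2·R + 2·B + E + 2·A + M (weight of products minus weight of reactants):
R1: R -> A: (2·1) − (2·1) = 2 − 2 = 0
R2: R + A -> 4 M: (1·4) − (2·1 + 2·1) = 4 − 4 = 0
R3: R -> A: (2·1) − (2·1) = 2 − 2 = 0
R4: B -> R: (2·1) − (2·1) = 2 − 2 = 0
R5: E + M -> R: (2·1) − (1·1 + 1·1) = 2 − 2 = 0
Every reaction leaves W unchanged, so W is conserved and no simulation is needed: W(T) = W(0) = 2·7 + 2·3 + 7 + 2·6 + 4 = 43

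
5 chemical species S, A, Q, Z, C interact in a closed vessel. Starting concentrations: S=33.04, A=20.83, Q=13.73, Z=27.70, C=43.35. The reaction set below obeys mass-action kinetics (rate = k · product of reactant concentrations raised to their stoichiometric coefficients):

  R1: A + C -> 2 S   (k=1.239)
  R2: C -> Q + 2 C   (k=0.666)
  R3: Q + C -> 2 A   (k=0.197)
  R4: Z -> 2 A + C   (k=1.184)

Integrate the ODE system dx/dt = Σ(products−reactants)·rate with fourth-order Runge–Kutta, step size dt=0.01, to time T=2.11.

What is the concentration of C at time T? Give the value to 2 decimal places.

RK4 with dt=0.01: 211 steps to T=2.11. Trajectory (selected grid times):
t=0.00: S=33.04 A=20.83 Q=13.73 Z=27.70 C=43.35
t=0.23: S=112.92 A=8.31 Q=8.81 Z=21.10 C=5.09
t=0.47: S=129.30 A=12.76 Q=8.14 Z=15.88 C=1.46
t=0.70: S=137.87 A=16.80 Q=7.93 Z=12.09 C=0.74
t=0.94: S=144.18 A=20.05 Q=7.80 Z=9.10 C=0.45
t=1.17: S=148.67 A=22.41 Q=7.73 Z=6.93 C=0.30
t=1.41: S=152.18 A=24.27 Q=7.68 Z=5.22 C=0.21
t=1.64: S=154.72 A=25.61 Q=7.64 Z=3.97 C=0.15
t=1.88: S=156.72 A=26.67 Q=7.62 Z=2.99 C=0.11
t=2.11: S=158.16 A=27.44 Q=7.60 Z=2.28 C=0.08
Read off C at T=2.11: 0.08

C at T = 0.08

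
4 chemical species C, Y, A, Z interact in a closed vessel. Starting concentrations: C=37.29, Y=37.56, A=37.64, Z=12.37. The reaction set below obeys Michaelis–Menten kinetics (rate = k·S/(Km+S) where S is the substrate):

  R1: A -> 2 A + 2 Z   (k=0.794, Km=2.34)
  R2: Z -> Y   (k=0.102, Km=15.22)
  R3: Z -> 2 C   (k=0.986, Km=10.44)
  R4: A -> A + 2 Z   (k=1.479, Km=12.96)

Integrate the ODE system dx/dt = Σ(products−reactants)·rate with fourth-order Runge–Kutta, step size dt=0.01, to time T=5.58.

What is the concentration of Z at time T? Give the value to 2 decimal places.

Z at T = 29.24

RK4 with dt=0.01: 558 steps to T=5.58. Trajectory (selected grid times):
t=0.00: C=37.29 Y=37.56 A=37.64 Z=12.37
t=0.62: C=37.98 Y=37.59 A=38.10 Z=14.29
t=1.24: C=38.70 Y=37.62 A=38.57 Z=16.20
t=1.86: C=39.46 Y=37.65 A=39.03 Z=18.09
t=2.48: C=40.25 Y=37.69 A=39.50 Z=19.96
t=3.10: C=41.07 Y=37.73 A=39.96 Z=21.83
t=3.72: C=41.90 Y=37.76 A=40.43 Z=23.69
t=4.34: C=42.76 Y=37.80 A=40.89 Z=25.55
t=4.96: C=43.64 Y=37.84 A=41.36 Z=27.39
t=5.58: C=44.53 Y=37.88 A=41.82 Z=29.24
Read off Z at T=5.58: 29.24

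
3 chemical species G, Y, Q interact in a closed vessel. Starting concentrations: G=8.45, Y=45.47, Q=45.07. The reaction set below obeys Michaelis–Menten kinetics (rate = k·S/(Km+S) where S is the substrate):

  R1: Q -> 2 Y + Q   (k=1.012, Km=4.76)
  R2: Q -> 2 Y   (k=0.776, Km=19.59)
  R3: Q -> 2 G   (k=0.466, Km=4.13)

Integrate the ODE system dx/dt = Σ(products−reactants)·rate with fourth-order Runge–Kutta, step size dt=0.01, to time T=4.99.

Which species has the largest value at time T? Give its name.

Dominant species at T: Y

RK4 with dt=0.01: 499 steps to T=4.99. Trajectory (selected grid times):
t=0.00: G=8.45 Y=45.47 Q=45.07
t=0.55: G=8.92 Y=47.07 Q=44.54
t=1.11: G=9.40 Y=48.70 Q=44.00
t=1.66: G=9.87 Y=50.29 Q=43.47
t=2.22: G=10.34 Y=51.91 Q=42.93
t=2.77: G=10.81 Y=53.49 Q=42.41
t=3.33: G=11.28 Y=55.11 Q=41.87
t=3.88: G=11.75 Y=56.69 Q=41.35
t=4.44: G=12.22 Y=58.29 Q=40.82
t=4.99: G=12.69 Y=59.86 Q=40.30
At T=4.99: G=12.69 Y=59.86 Q=40.30; the largest is Y.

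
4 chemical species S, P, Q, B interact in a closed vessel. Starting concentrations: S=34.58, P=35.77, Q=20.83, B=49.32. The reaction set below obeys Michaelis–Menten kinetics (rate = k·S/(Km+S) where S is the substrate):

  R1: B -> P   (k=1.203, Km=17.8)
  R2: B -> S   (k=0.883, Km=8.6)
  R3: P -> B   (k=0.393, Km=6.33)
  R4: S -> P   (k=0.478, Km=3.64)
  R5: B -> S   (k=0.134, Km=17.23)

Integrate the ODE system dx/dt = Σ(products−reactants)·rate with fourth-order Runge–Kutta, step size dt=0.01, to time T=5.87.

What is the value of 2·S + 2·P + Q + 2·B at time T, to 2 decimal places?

Value at T = 260.17

Check how each reaction changes W = 2·S + 2·P + Q + 2·B (weight of products minus weight of reactants):
R1: B -> P: (2·1) − (2·1) = 2 − 2 = 0
R2: B -> S: (2·1) − (2·1) = 2 − 2 = 0
R3: P -> B: (2·1) − (2·1) = 2 − 2 = 0
R4: S -> P: (2·1) − (2·1) = 2 − 2 = 0
R5: B -> S: (2·1) − (2·1) = 2 − 2 = 0
Every reaction leaves W unchanged, so W is conserved and no simulation is needed: W(T) = W(0) = 2·34.58 + 2·35.77 + 20.83 + 2·49.32 = 260.17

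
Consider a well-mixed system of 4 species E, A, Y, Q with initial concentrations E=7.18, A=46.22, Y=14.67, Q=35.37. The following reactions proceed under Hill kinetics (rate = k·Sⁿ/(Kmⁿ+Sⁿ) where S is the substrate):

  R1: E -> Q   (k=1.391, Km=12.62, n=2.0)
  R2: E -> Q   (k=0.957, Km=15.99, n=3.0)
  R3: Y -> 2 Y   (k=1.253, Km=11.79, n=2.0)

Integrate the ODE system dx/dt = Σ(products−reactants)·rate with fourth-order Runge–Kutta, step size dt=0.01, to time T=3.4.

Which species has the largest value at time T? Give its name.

Dominant species at T: A

RK4 with dt=0.01: 340 steps to T=3.4. Trajectory (selected grid times):
t=0.00: E=7.18 A=46.22 Y=14.67 Q=35.37
t=0.38: E=7.02 A=46.22 Y=14.96 Q=35.53
t=0.76: E=6.87 A=46.22 Y=15.26 Q=35.68
t=1.13: E=6.73 A=46.22 Y=15.55 Q=35.82
t=1.51: E=6.59 A=46.22 Y=15.85 Q=35.96
t=1.89: E=6.46 A=46.22 Y=16.16 Q=36.09
t=2.27: E=6.33 A=46.22 Y=16.48 Q=36.22
t=2.64: E=6.21 A=46.22 Y=16.78 Q=36.34
t=3.02: E=6.09 A=46.22 Y=17.11 Q=36.46
t=3.40: E=5.97 A=46.22 Y=17.43 Q=36.58
At T=3.4: E=5.97 A=46.22 Y=17.43 Q=36.58; the largest is A.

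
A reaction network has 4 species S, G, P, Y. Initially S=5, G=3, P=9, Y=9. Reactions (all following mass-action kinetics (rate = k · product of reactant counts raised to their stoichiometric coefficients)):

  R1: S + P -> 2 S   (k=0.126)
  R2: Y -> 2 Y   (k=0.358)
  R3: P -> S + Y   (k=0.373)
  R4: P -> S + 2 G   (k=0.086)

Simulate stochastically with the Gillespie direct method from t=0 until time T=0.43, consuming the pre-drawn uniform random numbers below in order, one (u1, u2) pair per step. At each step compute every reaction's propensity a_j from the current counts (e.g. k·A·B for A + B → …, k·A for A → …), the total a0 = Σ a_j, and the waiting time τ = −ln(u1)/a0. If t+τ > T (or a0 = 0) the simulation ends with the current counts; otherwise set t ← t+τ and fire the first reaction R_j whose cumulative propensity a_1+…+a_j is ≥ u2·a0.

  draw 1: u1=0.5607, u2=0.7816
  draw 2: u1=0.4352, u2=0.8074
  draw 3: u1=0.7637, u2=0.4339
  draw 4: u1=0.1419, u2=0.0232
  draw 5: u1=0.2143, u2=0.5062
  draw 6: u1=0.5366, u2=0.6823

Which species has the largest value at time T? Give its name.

Dominant species at T: Y

t=0.000: S=5 G=3 P=9 Y=9
Draw 1: a1=5.670, a2=3.222, a3=3.357, a4=0.774, a0=13.023; τ=−ln(0.5607)/13.023=0.044 → t=0.044; u2·a0=0.7816·13.023=10.179; a1+a2=8.892 < 10.179 ≤ a1+…+a3=12.249 → R3 fires; S=6 G=3 P=8 Y=10
Draw 2: a1=6.048, a2=3.580, a3=2.984, a4=0.688, a0=13.300; τ=−ln(0.4352)/13.300=0.063 → t=0.107; u2·a0=0.8074·13.300=10.738; a1+a2=9.628 < 10.738 ≤ a1+…+a3=12.612 → R3 fires; S=7 G=3 P=7 Y=11
Draw 3: a1=6.174, a2=3.938, a3=2.611, a4=0.602, a0=13.325; τ=−ln(0.7637)/13.325=0.020 → t=0.127; u2·a0=0.4339·13.325=5.782 ≤ a1=6.174 → R1 fires; S=8 G=3 P=6 Y=11
Draw 4: a1=6.048, a2=3.938, a3=2.238, a4=0.516, a0=12.740; τ=−ln(0.1419)/12.740=0.153 → t=0.280; u2·a0=0.0232·12.740=0.296 ≤ a1=6.048 → R1 fires; S=9 G=3 P=5 Y=11
Draw 5: a1=5.670, a2=3.938, a3=1.865, a4=0.430, a0=11.903; τ=−ln(0.2143)/11.903=0.129 → t=0.410; u2·a0=0.5062·11.903=6.025; a1=5.670 < 6.025 ≤ a1+a2=9.608 → R2 fires; S=9 G=3 P=5 Y=12
Draw 6: a1=5.670, a2=4.296, a3=1.865, a4=0.430, a0=12.261; τ=−ln(0.5366)/12.261=0.051 → t=0.461 > T=0.43: stop.
At T=0.43: S=9 G=3 P=5 Y=12; the largest is Y.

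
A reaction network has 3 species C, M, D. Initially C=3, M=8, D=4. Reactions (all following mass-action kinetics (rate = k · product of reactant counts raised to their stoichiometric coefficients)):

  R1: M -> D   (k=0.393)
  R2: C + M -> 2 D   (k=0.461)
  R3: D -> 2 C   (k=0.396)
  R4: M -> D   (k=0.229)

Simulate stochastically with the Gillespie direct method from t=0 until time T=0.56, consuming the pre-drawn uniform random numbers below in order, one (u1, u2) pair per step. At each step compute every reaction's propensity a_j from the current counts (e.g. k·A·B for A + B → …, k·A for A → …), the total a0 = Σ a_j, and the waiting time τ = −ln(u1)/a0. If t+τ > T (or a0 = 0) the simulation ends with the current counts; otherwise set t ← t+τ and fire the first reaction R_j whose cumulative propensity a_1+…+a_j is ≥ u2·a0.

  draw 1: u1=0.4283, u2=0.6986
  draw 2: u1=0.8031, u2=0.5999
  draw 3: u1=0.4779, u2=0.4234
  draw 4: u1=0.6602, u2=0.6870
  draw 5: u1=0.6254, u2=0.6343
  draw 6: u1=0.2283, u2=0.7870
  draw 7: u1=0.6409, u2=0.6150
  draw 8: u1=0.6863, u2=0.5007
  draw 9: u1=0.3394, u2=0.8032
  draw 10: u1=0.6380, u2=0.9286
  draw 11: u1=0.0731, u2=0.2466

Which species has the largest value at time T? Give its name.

Dominant species at T: D

t=0.000: C=3 M=8 D=4
Draw 1: a1=3.144, a2=11.064, a3=1.584, a4=1.832, a0=17.624; τ=−ln(0.4283)/17.624=0.048 → t=0.048; u2·a0=0.6986·17.624=12.312; a1=3.144 < 12.312 ≤ a1+a2=14.208 → R2 fires; C=2 M=7 D=6
Draw 2: a1=2.751, a2=6.454, a3=2.376, a4=1.603, a0=13.184; τ=−ln(0.8031)/13.184=0.017 → t=0.065; u2·a0=0.5999·13.184=7.909; a1=2.751 < 7.909 ≤ a1+a2=9.205 → R2 fires; C=1 M=6 D=8
Draw 3: a1=2.358, a2=2.766, a3=3.168, a4=1.374, a0=9.666; τ=−ln(0.4779)/9.666=0.076 → t=0.141; u2·a0=0.4234·9.666=4.093; a1=2.358 < 4.093 ≤ a1+a2=5.124 → R2 fires; C=0 M=5 D=10
Draw 4: a1=1.965, a2=0.000, a3=3.960, a4=1.145, a0=7.070; τ=−ln(0.6602)/7.070=0.059 → t=0.200; u2·a0=0.6870·7.070=4.857; a1+a2=1.965 < 4.857 ≤ a1+…+a3=5.925 → R3 fires; C=2 M=5 D=9
Draw 5: a1=1.965, a2=4.610, a3=3.564, a4=1.145, a0=11.284; τ=−ln(0.6254)/11.284=0.042 → t=0.241; u2·a0=0.6343·11.284=7.157; a1+a2=6.575 < 7.157 ≤ a1+…+a3=10.139 → R3 fires; C=4 M=5 D=8
Draw 6: a1=1.965, a2=9.220, a3=3.168, a4=1.145, a0=15.498; τ=−ln(0.2283)/15.498=0.095 → t=0.337; u2·a0=0.7870·15.498=12.197; a1+a2=11.185 < 12.197 ≤ a1+…+a3=14.353 → R3 fires; C=6 M=5 D=7
Draw 7: a1=1.965, a2=13.830, a3=2.772, a4=1.145, a0=19.712; τ=−ln(0.6409)/19.712=0.023 → t=0.359; u2·a0=0.6150·19.712=12.123; a1=1.965 < 12.123 ≤ a1+a2=15.795 → R2 fires; C=5 M=4 D=9
Draw 8: a1=1.572, a2=9.220, a3=3.564, a4=0.916, a0=15.272; τ=−ln(0.6863)/15.272=0.025 → t=0.384; u2·a0=0.5007·15.272=7.647; a1=1.572 < 7.647 ≤ a1+a2=10.792 → R2 fires; C=4 M=3 D=11
Draw 9: a1=1.179, a2=5.532, a3=4.356, a4=0.687, a0=11.754; τ=−ln(0.3394)/11.754=0.092 → t=0.476; u2·a0=0.8032·11.754=9.441; a1+a2=6.711 < 9.441 ≤ a1+…+a3=11.067 → R3 fires; C=6 M=3 D=10
Draw 10: a1=1.179, a2=8.298, a3=3.960, a4=0.687, a0=14.124; τ=−ln(0.6380)/14.124=0.032 → t=0.508; u2·a0=0.9286·14.124=13.116; a1+a2=9.477 < 13.116 ≤ a1+…+a3=13.437 → R3 fires; C=8 M=3 D=9
Draw 11: a1=1.179, a2=11.064, a3=3.564, a4=0.687, a0=16.494; τ=−ln(0.0731)/16.494=0.159 → t=0.666 > T=0.56: stop.
At T=0.56: C=8 M=3 D=9; the largest is D.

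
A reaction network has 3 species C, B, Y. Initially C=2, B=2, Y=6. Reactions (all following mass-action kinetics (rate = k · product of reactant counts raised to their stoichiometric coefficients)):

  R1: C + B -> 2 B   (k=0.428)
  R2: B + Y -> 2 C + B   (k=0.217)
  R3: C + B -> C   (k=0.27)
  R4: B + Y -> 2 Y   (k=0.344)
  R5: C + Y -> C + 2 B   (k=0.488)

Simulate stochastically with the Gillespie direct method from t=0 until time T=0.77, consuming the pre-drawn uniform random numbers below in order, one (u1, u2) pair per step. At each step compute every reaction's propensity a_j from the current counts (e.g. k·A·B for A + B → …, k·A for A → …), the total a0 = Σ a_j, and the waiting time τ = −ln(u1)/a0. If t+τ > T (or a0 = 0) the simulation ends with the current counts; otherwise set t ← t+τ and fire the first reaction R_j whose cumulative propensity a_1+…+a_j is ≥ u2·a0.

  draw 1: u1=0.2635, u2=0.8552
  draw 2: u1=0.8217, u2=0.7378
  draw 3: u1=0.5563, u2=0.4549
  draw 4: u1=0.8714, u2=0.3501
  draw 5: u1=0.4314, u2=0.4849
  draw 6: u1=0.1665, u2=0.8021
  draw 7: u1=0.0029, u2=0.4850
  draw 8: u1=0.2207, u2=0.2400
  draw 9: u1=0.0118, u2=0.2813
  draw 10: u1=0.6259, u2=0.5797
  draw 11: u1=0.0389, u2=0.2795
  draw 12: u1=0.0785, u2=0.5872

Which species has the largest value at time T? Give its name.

t=0.000: C=2 B=2 Y=6
Draw 1: a1=1.712, a2=2.604, a3=1.080, a4=4.128, a5=5.856, a0=15.380; τ=−ln(0.2635)/15.380=0.087 → t=0.087; u2·a0=0.8552·15.380=13.153; a1+…+a4=9.524 < 13.153 ≤ a1+…+a5=15.380 → R5 fires; C=2 B=4 Y=5
Draw 2: a1=3.424, a2=4.340, a3=2.160, a4=6.880, a5=4.880, a0=21.684; τ=−ln(0.8217)/21.684=0.009 → t=0.096; u2·a0=0.7378·21.684=15.998; a1+…+a3=9.924 < 15.998 ≤ a1+…+a4=16.804 → R4 fires; C=2 B=3 Y=6
Draw 3: a1=2.568, a2=3.906, a3=1.620, a4=6.192, a5=5.856, a0=20.142; τ=−ln(0.5563)/20.142=0.029 → t=0.125; u2·a0=0.4549·20.142=9.163; a1+…+a3=8.094 < 9.163 ≤ a1+…+a4=14.286 → R4 fires; C=2 B=2 Y=7
Draw 4: a1=1.712, a2=3.038, a3=1.080, a4=4.816, a5=6.832, a0=17.478; τ=−ln(0.8714)/17.478=0.008 → t=0.133; u2·a0=0.3501·17.478=6.119; a1+…+a3=5.830 < 6.119 ≤ a1+…+a4=10.646 → R4 fires; C=2 B=1 Y=8
Draw 5: a1=0.856, a2=1.736, a3=0.540, a4=2.752, a5=7.808, a0=13.692; τ=−ln(0.4314)/13.692=0.061 → t=0.194; u2·a0=0.4849·13.692=6.639; a1+…+a4=5.884 < 6.639 ≤ a1+…+a5=13.692 → R5 fires; C=2 B=3 Y=7
Draw 6: a1=2.568, a2=4.557, a3=1.620, a4=7.224, a5=6.832, a0=22.801; τ=−ln(0.1665)/22.801=0.079 → t=0.273; u2·a0=0.8021·22.801=18.289; a1+…+a4=15.969 < 18.289 ≤ a1+…+a5=22.801 → R5 fires; C=2 B=5 Y=6
Draw 7: a1=4.280, a2=6.510, a3=2.700, a4=10.320, a5=5.856, a0=29.666; τ=−ln(0.0029)/29.666=0.197 → t=0.470; u2·a0=0.4850·29.666=14.388; a1+…+a3=13.490 < 14.388 ≤ a1+…+a4=23.810 → R4 fires; C=2 B=4 Y=7
Draw 8: a1=3.424, a2=6.076, a3=2.160, a4=9.632, a5=6.832, a0=28.124; τ=−ln(0.2207)/28.124=0.054 → t=0.523; u2·a0=0.2400·28.124=6.750; a1=3.424 < 6.750 ≤ a1+a2=9.500 → R2 fires; C=4 B=4 Y=6
Draw 9: a1=6.848, a2=5.208, a3=4.320, a4=8.256, a5=11.712, a0=36.344; τ=−ln(0.0118)/36.344=0.122 → t=0.646; u2·a0=0.2813·36.344=10.224; a1=6.848 < 10.224 ≤ a1+a2=12.056 → R2 fires; C=6 B=4 Y=5
Draw 10: a1=10.272, a2=4.340, a3=6.480, a4=6.880, a5=14.640, a0=42.612; τ=−ln(0.6259)/42.612=0.011 → t=0.657; u2·a0=0.5797·42.612=24.702; a1+…+a3=21.092 < 24.702 ≤ a1+…+a4=27.972 → R4 fires; C=6 B=3 Y=6
Draw 11: a1=7.704, a2=3.906, a3=4.860, a4=6.192, a5=17.568, a0=40.230; τ=−ln(0.0389)/40.230=0.081 → t=0.737; u2·a0=0.2795·40.230=11.244; a1=7.704 < 11.244 ≤ a1+a2=11.610 → R2 fires; C=8 B=3 Y=5
Draw 12: a1=10.272, a2=3.255, a3=6.480, a4=5.160, a5=19.520, a0=44.687; τ=−ln(0.0785)/44.687=0.057 → t=0.794 > T=0.77: stop.
At T=0.77: C=8 B=3 Y=5; the largest is C.

Dominant species at T: C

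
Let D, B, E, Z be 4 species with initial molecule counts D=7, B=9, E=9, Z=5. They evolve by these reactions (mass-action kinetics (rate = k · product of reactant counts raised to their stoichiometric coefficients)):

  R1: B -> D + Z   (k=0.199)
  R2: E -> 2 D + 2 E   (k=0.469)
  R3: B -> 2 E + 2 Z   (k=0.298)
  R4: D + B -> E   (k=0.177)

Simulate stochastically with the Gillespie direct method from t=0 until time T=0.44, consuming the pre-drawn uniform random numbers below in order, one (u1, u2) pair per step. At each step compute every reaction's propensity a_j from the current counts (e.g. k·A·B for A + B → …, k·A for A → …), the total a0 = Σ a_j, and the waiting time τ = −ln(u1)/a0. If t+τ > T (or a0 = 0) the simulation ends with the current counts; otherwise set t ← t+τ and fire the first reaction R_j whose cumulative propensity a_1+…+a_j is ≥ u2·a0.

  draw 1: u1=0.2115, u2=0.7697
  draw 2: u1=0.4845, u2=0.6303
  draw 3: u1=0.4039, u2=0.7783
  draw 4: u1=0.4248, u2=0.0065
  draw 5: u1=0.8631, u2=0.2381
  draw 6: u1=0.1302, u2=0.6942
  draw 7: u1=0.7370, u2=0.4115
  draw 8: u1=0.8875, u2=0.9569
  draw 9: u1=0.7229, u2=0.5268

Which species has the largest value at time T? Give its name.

t=0.000: D=7 B=9 E=9 Z=5
Draw 1: a1=1.791, a2=4.221, a3=2.682, a4=11.151, a0=19.845; τ=−ln(0.2115)/19.845=0.078 → t=0.078; u2·a0=0.7697·19.845=15.275; a1+…+a3=8.694 < 15.275 ≤ a1+…+a4=19.845 → R4 fires; D=6 B=8 E=10 Z=5
Draw 2: a1=1.592, a2=4.690, a3=2.384, a4=8.496, a0=17.162; τ=−ln(0.4845)/17.162=0.042 → t=0.121; u2·a0=0.6303·17.162=10.817; a1+…+a3=8.666 < 10.817 ≤ a1+…+a4=17.162 → R4 fires; D=5 B=7 E=11 Z=5
Draw 3: a1=1.393, a2=5.159, a3=2.086, a4=6.195, a0=14.833; τ=−ln(0.4039)/14.833=0.061 → t=0.182; u2·a0=0.7783·14.833=11.545; a1+…+a3=8.638 < 11.545 ≤ a1+…+a4=14.833 → R4 fires; D=4 B=6 E=12 Z=5
Draw 4: a1=1.194, a2=5.628, a3=1.788, a4=4.248, a0=12.858; τ=−ln(0.4248)/12.858=0.067 → t=0.248; u2·a0=0.0065·12.858=0.084 ≤ a1=1.194 → R1 fires; D=5 B=5 E=12 Z=6
Draw 5: a1=0.995, a2=5.628, a3=1.490, a4=4.425, a0=12.538; τ=−ln(0.8631)/12.538=0.012 → t=0.260; u2·a0=0.2381·12.538=2.985; a1=0.995 < 2.985 ≤ a1+a2=6.623 → R2 fires; D=7 B=5 E=13 Z=6
Draw 6: a1=0.995, a2=6.097, a3=1.490, a4=6.195, a0=14.777; τ=−ln(0.1302)/14.777=0.138 → t=0.398; u2·a0=0.6942·14.777=10.258; a1+…+a3=8.582 < 10.258 ≤ a1+…+a4=14.777 → R4 fires; D=6 B=4 E=14 Z=6
Draw 7: a1=0.796, a2=6.566, a3=1.192, a4=4.248, a0=12.802; τ=−ln(0.7370)/12.802=0.024 → t=0.422; u2·a0=0.4115·12.802=5.268; a1=0.796 < 5.268 ≤ a1+a2=7.362 → R2 fires; D=8 B=4 E=15 Z=6
Draw 8: a1=0.796, a2=7.035, a3=1.192, a4=5.664, a0=14.687; τ=−ln(0.8875)/14.687=0.008 → t=0.430; u2·a0=0.9569·14.687=14.054; a1+…+a3=9.023 < 14.054 ≤ a1+…+a4=14.687 → R4 fires; D=7 B=3 E=16 Z=6
Draw 9: a1=0.597, a2=7.504, a3=0.894, a4=3.717, a0=12.712; τ=−ln(0.7229)/12.712=0.026 → t=0.455 > T=0.44: stop.
At T=0.44: D=7 B=3 E=16 Z=6; the largest is E.

Dominant species at T: E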